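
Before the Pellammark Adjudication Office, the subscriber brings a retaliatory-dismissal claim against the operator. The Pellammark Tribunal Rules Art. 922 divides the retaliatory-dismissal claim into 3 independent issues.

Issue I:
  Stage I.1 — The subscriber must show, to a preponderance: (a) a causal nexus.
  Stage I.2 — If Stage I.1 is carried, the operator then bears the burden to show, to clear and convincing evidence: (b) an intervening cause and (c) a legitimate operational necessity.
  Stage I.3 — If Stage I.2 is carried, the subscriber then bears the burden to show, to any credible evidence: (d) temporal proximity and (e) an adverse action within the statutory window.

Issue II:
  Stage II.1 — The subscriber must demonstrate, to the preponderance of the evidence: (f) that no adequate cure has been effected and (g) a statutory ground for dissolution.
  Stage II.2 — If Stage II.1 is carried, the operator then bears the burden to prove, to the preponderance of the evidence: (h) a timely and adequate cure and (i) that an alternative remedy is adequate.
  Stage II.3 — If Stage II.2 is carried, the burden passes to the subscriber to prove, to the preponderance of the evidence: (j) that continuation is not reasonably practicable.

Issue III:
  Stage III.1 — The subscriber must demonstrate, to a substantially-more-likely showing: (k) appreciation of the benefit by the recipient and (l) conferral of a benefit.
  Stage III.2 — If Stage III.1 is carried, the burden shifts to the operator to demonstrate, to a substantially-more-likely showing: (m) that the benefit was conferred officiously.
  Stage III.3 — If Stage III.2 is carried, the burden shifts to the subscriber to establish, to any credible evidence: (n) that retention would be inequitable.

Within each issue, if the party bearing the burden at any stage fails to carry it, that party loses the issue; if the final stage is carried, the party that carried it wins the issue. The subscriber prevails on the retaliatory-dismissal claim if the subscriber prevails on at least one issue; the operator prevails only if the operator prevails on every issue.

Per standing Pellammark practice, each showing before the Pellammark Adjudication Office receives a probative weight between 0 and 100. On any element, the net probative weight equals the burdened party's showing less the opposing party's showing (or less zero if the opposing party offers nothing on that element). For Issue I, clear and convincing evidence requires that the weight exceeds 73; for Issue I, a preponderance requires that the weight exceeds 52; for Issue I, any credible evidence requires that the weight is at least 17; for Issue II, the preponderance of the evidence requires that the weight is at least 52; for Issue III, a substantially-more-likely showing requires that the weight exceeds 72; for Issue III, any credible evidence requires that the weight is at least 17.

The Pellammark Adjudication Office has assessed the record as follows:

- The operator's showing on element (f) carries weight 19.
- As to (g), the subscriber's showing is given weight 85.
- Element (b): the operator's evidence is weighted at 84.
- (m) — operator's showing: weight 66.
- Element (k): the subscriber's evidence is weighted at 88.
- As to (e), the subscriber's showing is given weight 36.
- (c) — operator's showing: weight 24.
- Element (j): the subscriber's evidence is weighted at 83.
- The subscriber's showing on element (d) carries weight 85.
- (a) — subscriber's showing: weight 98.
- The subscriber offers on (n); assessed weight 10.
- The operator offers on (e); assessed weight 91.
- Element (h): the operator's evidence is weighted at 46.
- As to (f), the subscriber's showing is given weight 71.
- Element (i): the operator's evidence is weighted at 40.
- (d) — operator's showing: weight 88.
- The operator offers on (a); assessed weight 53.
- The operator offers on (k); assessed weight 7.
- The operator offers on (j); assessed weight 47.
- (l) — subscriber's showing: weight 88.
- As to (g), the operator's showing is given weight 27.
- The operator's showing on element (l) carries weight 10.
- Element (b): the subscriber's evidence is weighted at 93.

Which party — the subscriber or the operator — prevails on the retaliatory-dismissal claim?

— Issue I —
Stage I.1 (subscriber, a preponderance, weight exceeds 52): (a) net 98−53=45 ≤ 52 — fails.
  Not every element is met, so the subscriber fails to carry Stage I.1.
The analysis ends at Stage I.1; the operator prevails on this issue.
— Issue II —
Stage II.1 (subscriber, the preponderance of the evidence, weight is at least 52): (f) net 71−19=52 ≥ 52 — meets; (g) net 85−27=58 ≥ 52 — meets.
  Stage II.1 is satisfied; the onus moves to the operator.
Stage II.2 (operator, the preponderance of the evidence, weight is at least 52): (h) 46 < 52 — fails; (i) 40 < 52 — fails.
  Not every element is met, so the operator fails to carry Stage II.2.
The subscriber prevails on this issue.
— Issue III —
Stage III.1 (subscriber, a substantially-more-likely showing, weight exceeds 72): (k) net 88−7=81 > 72 — meets; (l) net 88−10=78 > 72 — meets.
  Stage III.1 is satisfied; the onus moves to the operator.
Stage III.2 (operator, a substantially-more-likely showing, weight exceeds 72): (m) 66 ≤ 72 — fails.
  The operator does not carry Stage III.2.
The subscriber prevails on this issue.
Per-issue: Issue I → operator; Issue II → subscriber; Issue III → subscriber. The subscriber must prevail on at least one issue; overall, the subscriber prevails.

subscriber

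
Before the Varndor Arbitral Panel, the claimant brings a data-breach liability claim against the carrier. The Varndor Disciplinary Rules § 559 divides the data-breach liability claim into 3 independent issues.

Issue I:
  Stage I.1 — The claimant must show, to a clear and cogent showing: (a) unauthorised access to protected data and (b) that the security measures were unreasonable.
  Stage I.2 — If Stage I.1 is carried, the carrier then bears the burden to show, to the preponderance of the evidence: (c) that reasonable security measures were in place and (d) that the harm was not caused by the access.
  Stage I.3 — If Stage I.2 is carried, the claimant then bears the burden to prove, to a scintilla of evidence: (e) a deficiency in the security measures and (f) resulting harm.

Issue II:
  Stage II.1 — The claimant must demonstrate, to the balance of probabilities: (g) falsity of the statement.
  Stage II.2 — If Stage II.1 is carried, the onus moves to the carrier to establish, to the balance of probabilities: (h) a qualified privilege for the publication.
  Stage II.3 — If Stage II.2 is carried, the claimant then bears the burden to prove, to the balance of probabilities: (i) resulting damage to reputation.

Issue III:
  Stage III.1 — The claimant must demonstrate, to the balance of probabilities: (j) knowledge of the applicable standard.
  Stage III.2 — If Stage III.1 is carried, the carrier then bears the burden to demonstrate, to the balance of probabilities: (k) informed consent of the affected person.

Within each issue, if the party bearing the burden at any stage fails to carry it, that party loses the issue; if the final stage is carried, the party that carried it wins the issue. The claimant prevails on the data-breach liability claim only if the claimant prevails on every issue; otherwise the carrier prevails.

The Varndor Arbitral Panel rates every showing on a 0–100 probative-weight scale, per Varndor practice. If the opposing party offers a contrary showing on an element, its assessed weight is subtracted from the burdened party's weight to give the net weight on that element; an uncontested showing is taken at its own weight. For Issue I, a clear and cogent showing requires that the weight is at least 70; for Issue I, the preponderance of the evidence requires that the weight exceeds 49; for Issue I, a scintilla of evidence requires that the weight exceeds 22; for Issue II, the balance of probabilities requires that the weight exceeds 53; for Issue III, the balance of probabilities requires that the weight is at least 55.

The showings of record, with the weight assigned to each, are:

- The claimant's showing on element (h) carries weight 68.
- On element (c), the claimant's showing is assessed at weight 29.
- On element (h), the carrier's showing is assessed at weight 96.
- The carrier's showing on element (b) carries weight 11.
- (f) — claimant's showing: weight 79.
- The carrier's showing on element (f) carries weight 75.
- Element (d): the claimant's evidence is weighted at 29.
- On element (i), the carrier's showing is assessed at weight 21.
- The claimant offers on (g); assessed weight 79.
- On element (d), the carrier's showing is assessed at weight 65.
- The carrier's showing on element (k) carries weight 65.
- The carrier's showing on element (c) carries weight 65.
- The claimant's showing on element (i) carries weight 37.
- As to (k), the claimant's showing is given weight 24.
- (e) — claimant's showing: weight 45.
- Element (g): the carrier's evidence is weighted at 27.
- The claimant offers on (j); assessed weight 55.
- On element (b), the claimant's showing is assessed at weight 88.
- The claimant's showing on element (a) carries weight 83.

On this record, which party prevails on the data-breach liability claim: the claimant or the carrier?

carrier

— Issue I —
Stage I.1 (claimant, a clear and cogent showing, weight is at least 70): (a) 83 ≥ 70 — meets; (b) net 88−11=77 ≥ 70 — meets.
  Stage I.1 is satisfied; the onus moves to the carrier.
Stage I.2 (carrier, the preponderance of the evidence, weight exceeds 49): (c) net 65−29=36 ≤ 49 — fails; (d) net 65−29=36 ≤ 49 — fails.
  Not every element is met, so the carrier fails to carry Stage I.2.
So the claimant prevails on this issue.
— Issue II —
At Stage II.1 the claimant must meet the balance of probabilities (weight exceeds 53): on (g) the weight is 79 less the opposing 27 gives net 52, ≤ 53, so (g) does not meet the standard.
  Stage II.1 not carried; the claimant fails its burden.
The carrier prevails on this issue.
— Issue III —
Stage III.1 (claimant, the balance of probabilities, weight is at least 55): (j) 55 ≥ 55 — meets.
  Stage III.1 carried; the burden shifts to the carrier.
Stage III.2 (carrier, the balance of probabilities, weight is at least 55): (k) net 65−24=41 < 55 — fails.
  Not every element is met, so the carrier fails to carry Stage III.2.
So the claimant prevails on this issue.
Per-issue: Issue I → claimant; Issue II → carrier; Issue III → claimant. The claimant must prevail on every issue; overall, the carrier prevails.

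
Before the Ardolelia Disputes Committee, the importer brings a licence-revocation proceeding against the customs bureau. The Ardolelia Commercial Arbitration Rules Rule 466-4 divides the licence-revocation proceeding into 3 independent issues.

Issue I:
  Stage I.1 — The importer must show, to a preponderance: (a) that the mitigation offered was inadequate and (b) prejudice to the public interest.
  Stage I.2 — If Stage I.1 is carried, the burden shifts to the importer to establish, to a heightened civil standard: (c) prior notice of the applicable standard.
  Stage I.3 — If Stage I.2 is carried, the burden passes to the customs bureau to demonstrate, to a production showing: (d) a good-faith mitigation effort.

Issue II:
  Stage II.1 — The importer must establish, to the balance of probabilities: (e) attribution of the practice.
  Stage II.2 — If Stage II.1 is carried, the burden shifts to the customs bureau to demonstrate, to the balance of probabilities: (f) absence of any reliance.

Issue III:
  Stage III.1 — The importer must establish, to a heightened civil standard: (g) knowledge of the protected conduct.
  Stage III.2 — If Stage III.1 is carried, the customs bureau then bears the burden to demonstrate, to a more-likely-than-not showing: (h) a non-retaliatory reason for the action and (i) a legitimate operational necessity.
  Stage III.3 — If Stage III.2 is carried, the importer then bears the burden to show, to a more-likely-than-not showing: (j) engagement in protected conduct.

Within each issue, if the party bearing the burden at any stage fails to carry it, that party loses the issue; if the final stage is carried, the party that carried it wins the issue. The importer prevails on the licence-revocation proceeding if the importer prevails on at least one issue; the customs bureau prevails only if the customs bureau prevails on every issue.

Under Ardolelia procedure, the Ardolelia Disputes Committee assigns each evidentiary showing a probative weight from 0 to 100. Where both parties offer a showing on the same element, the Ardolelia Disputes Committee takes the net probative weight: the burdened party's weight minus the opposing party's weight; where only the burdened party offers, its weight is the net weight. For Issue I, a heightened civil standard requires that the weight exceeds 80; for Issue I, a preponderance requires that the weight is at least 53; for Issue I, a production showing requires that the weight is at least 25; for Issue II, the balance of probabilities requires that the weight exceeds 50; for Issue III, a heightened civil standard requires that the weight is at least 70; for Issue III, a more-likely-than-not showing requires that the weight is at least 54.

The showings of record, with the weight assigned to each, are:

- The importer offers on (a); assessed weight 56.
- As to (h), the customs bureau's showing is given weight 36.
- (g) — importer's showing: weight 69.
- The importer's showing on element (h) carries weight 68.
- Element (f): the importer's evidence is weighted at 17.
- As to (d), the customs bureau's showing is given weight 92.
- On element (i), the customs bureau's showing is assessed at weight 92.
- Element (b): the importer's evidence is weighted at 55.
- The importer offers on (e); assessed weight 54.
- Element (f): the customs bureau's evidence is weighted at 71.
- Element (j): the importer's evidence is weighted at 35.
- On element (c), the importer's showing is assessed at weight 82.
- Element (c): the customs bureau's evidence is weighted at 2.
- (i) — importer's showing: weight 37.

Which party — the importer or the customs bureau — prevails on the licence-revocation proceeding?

— Issue I —
Stage I.1 (importer, a preponderance, weight is at least 53): (a) 56 ≥ 53 — meets; (b) 55 ≥ 53 — meets.
  Stage I.1 is satisfied; the importer continues to bear the burden.
Stage I.2 (importer, a heightened civil standard, weight exceeds 80): (c) net 82−2=80 ≤ 80 — fails.
  The importer does not carry Stage I.2.
The analysis ends at Stage I.2; the customs bureau prevails on this issue.
— Issue II —
Stage II.1 (importer, the balance of probabilities, weight exceeds 50): (e) 54 > 50 — meets.
  Stage II.1 is satisfied; the onus moves to the customs bureau.
Stage II.2 (customs bureau, the balance of probabilities, weight exceeds 50): (f) net 71−17=54 > 50 — meets.
  All elements met at the final stage.
All stages carried — the customs bureau prevails on this issue.
— Issue III —
Stage III.1 (importer, a heightened civil standard, weight is at least 70): (g) 69 < 70 — fails.
  Stage III.1 not carried; the importer fails its burden.
The analysis ends at Stage III.1; the customs bureau prevails on this issue.
Per-issue: Issue I → customs bureau; Issue II → customs bureau; Issue III → customs bureau. The importer must prevail on at least one issue; overall, the customs bureau prevails.

customs bureau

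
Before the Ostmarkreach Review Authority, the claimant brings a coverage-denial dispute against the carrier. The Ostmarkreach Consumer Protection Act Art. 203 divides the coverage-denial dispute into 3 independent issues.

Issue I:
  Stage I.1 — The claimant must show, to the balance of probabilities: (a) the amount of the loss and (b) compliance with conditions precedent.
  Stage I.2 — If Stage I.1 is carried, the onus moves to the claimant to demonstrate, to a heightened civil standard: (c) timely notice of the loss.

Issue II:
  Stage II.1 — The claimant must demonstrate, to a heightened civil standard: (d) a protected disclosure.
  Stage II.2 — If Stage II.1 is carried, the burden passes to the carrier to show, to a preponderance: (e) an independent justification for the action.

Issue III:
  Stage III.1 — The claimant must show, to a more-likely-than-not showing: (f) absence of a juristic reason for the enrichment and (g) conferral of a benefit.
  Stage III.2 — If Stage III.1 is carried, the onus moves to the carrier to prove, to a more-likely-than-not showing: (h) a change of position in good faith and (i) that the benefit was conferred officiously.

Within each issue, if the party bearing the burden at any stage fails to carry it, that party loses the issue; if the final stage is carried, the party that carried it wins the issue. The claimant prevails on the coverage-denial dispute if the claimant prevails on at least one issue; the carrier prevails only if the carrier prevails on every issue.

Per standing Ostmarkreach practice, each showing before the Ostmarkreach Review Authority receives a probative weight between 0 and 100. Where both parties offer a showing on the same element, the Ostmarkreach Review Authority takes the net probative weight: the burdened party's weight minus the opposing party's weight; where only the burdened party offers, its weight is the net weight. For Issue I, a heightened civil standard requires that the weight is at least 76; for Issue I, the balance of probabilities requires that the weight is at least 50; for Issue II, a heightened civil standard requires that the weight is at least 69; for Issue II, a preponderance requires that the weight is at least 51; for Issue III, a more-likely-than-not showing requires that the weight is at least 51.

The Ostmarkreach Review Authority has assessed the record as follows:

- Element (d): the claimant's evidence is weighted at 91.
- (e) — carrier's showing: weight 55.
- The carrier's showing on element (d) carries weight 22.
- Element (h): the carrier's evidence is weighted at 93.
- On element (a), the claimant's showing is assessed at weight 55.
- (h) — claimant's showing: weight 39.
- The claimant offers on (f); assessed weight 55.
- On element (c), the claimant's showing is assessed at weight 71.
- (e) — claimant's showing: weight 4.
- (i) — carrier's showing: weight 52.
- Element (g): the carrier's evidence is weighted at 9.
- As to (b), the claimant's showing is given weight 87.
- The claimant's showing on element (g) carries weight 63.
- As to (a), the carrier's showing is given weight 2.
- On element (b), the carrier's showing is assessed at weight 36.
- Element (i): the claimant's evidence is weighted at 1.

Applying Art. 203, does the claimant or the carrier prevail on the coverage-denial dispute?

carrier

— Issue I —
At Stage I.1 the claimant must meet the balance of probabilities (weight is at least 50): on (a) the weight is 55 less the opposing 2 gives net 53, which does reach 50, so (a) meets the standard; on (b) the weight is 87 less the opposing 36 gives net 51, which does reach 50, so (b) meets the standard.
  Stage I.1 is satisfied; the claimant continues to bear the burden.
At Stage I.2 the claimant must meet a heightened civil standard (weight is at least 76): on (c) the weight is 71, which does not reach 76, so (c) does not meet the standard.
  The claimant does not carry Stage I.2.
The analysis ends at Stage I.2; the carrier prevails on this issue.
— Issue II —
Stage II.1 (claimant, a heightened civil standard, weight is at least 69): (d) net 91−22=69 ≥ 69 — meets.
  Stage II.1 is satisfied; the onus moves to the carrier.
Stage II.2 (carrier, a preponderance, weight is at least 51): (e) net 55−4=51 ≥ 51 — meets.
  Stage II.2 carried; the final stage is satisfied.
With every stage satisfied, the carrier prevails on this issue.
— Issue III —
At Stage III.1 the claimant must meet a more-likely-than-not showing (weight is at least 51): on (f) the weight is 55, which does reach 51, so (f) meets the standard; on (g) the weight is 63 less the opposing 9 gives net 54, which does reach 51, so (g) meets the standard.
  Stage III.1 is satisfied; the onus moves to the carrier.
At Stage III.2 the carrier must meet a more-likely-than-not showing (weight is at least 51): on (h) the weight is 93 less the opposing 39 gives net 54, ≥ 51, so (h) meets the standard; on (i) the weight is 52 less the opposing 1 gives net 51, ≥ 51, so (i) meets the standard.
  All elements met at the final stage.
With every stage satisfied, the carrier prevails on this issue.
Per-issue: Issue I → carrier; Issue II → carrier; Issue III → carrier. The claimant must prevail on at least one issue; overall, the carrier prevails.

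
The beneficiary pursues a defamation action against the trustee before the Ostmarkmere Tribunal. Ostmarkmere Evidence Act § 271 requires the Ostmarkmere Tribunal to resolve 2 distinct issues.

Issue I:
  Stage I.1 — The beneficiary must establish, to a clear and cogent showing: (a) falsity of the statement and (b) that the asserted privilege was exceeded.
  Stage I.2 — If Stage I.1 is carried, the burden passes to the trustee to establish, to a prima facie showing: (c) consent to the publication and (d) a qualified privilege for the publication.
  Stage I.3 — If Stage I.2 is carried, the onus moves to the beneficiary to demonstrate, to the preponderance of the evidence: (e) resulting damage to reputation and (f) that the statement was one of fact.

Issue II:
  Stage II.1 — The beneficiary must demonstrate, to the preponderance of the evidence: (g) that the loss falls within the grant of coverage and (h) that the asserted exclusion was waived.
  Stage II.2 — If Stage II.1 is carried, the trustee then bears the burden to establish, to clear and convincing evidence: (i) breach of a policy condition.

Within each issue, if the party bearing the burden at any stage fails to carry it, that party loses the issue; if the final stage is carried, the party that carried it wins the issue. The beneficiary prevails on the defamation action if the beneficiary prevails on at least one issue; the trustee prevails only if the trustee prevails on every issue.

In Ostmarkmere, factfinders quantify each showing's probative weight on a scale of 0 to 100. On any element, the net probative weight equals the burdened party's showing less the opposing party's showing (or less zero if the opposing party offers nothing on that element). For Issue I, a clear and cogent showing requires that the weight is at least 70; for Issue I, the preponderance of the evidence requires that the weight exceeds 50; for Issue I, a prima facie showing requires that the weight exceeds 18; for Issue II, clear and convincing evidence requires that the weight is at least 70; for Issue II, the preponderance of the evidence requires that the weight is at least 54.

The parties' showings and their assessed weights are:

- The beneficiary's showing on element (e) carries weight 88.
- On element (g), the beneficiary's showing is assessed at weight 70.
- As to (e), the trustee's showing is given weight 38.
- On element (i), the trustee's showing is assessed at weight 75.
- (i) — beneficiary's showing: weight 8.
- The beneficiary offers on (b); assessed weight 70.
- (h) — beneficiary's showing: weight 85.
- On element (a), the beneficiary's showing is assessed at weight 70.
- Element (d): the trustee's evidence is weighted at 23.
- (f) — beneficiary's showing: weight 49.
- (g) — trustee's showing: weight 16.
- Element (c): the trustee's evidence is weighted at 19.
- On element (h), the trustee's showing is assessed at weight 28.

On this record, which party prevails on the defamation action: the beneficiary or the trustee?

beneficiary

— Issue I —
At Stage I.1 the beneficiary must meet a clear and cogent showing (weight is at least 70): on (a) the weight is 70, which does reach 70, so (a) meets the standard; on (b) the weight is 70, which does reach 70, so (b) meets the standard.
  All elements met. The burden passes to the trustee.
At Stage I.2 the trustee must meet a prima facie showing (weight exceeds 18): on (c) the weight is 19, which does exceed 18, so (c) meets the standard; on (d) the weight is 23, > 18, so (d) meets the standard.
  Stage I.2 is satisfied; the onus moves to the beneficiary.
At Stage I.3 the beneficiary must meet the preponderance of the evidence (weight exceeds 50): on (e) the weight is 88 less the opposing 38 gives net 50, ≤ 50, so (e) does not meet the standard; on (f) the weight is 49, ≤ 50, so (f) does not meet the standard.
  The beneficiary does not carry Stage I.3.
So the trustee prevails on this issue.
— Issue II —
Stage II.1 — burden on beneficiary; standard: the preponderance of the evidence (weight is at least 54).
    (g): 70 − 16 = 54 ≥ 54 [met]
    (h): 85 − 28 = 57 ≥ 54 [met]
  Stage II.1 is satisfied; the onus moves to the trustee.
Stage II.2 — burden on trustee; standard: clear and convincing evidence (weight is at least 70).
    (i): 75 − 8 = 67 < 70 [not met]
  Not every element is met, so the trustee fails to carry Stage II.2.
The analysis ends at Stage II.2; the beneficiary prevails on this issue.
Per-issue: Issue I → trustee; Issue II → beneficiary. The beneficiary must prevail on at least one issue; overall, the beneficiary prevails.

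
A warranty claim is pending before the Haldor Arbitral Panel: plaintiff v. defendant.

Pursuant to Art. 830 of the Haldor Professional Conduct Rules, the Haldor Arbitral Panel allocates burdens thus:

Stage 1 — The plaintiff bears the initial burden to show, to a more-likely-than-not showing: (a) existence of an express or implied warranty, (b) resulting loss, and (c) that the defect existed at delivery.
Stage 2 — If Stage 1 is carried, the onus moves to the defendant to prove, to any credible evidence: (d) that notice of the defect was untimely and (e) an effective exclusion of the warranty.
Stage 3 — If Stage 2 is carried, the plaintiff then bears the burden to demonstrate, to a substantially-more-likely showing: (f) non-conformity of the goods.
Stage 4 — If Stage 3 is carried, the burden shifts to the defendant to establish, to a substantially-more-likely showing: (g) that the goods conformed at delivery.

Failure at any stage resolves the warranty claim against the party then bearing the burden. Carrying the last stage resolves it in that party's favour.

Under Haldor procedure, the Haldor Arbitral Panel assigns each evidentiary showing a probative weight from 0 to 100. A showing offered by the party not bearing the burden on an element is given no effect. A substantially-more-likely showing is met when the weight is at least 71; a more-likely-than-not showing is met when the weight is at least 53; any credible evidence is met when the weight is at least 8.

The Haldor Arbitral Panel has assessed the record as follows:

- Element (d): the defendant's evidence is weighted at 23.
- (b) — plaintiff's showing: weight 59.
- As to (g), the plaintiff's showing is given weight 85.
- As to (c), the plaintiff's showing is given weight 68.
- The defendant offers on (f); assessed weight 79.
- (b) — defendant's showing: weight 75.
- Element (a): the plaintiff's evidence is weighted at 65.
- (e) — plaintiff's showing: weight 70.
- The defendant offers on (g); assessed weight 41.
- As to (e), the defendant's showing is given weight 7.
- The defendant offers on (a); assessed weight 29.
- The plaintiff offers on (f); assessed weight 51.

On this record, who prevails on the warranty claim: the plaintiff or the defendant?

plaintiff

At Stage 1 the plaintiff must meet a more-likely-than-not showing (weight is at least 53): on (a) the weight is 65 (the defendant's 29 is given no effect), ≥ 53, so (a) meets the standard; on (b) the weight is 59 (the defendant's 75 is given no effect), which does reach 53, so (b) meets the standard; on (c) the weight is 68, which does reach 53, so (c) meets the standard.
  All elements met. The burden passes to the defendant.
At Stage 2 the defendant must meet any credible evidence (weight is at least 8): on (d) the weight is 23, ≥ 8, so (d) meets the standard; on (e) the weight is 7 (the plaintiff's 70 is given no effect), < 8, so (e) does not meet the standard.
  The defendant does not carry Stage 2.
So the plaintiff prevails.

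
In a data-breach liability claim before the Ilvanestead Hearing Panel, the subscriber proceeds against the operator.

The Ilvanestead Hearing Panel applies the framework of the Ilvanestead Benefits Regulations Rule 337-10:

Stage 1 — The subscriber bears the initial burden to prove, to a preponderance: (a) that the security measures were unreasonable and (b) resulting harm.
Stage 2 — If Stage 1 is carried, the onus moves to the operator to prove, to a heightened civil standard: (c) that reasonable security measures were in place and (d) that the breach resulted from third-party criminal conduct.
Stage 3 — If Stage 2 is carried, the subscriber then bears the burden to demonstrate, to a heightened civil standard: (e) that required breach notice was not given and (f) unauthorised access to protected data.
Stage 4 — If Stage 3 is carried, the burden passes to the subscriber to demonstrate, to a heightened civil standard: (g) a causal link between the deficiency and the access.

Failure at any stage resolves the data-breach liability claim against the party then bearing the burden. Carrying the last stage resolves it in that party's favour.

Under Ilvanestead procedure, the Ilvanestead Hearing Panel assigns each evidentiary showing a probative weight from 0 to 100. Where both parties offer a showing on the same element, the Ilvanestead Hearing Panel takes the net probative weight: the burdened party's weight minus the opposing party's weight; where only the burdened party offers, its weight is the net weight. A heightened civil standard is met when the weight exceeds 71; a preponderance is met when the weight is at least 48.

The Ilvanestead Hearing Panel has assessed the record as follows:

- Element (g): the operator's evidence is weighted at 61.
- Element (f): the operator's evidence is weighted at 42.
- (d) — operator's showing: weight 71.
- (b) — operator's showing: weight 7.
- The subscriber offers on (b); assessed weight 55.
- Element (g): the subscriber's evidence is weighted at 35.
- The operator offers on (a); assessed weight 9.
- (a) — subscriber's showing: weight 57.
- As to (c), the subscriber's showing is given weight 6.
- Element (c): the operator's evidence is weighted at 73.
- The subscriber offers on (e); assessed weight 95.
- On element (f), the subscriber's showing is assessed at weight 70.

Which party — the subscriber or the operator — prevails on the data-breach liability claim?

Stage 1 — burden on subscriber; standard: a preponderance (weight is at least 48).
    (a): 57 − 9 = 48 ≥ 48 [met]
    (b): 55 − 7 = 48 ≥ 48 [met]
  All elements met. The burden passes to the operator.
Stage 2 — burden on operator; standard: a heightened civil standard (weight exceeds 71).
    (c): 73 − 6 = 67 ≤ 71 [not met]
    (d): 71 ≤ 71 [not met]
  The operator does not carry Stage 2.
The analysis ends at Stage 2; the subscriber prevails.

subscriber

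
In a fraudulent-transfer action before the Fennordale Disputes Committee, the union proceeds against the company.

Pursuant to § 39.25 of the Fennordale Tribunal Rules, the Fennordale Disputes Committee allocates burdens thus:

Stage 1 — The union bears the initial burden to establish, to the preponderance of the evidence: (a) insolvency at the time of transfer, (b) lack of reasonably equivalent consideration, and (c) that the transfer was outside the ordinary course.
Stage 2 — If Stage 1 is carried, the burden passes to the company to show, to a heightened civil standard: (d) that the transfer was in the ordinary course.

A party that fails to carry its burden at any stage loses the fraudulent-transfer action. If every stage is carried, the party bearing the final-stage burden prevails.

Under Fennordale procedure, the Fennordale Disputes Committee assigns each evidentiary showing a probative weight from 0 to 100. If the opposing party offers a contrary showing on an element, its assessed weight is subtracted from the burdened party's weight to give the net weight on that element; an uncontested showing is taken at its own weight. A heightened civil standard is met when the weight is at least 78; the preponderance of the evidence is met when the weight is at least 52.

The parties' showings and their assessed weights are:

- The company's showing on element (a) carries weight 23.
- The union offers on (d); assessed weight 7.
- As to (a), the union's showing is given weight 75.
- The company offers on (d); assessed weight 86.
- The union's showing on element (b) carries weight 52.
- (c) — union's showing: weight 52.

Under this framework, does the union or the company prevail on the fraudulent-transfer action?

Stage 1 (union, the preponderance of the evidence, weight is at least 52): (a) net 75−23=52 ≥ 52 — meets; (b) 52 ≥ 52 — meets; (c) 52 ≥ 52 — meets.
  All elements met. The burden passes to the company.
Stage 2 (company, a heightened civil standard, weight is at least 78): (d) net 86−7=79 ≥ 78 — meets.
  All elements met at the final stage.
Every stage carried; the company prevails.

company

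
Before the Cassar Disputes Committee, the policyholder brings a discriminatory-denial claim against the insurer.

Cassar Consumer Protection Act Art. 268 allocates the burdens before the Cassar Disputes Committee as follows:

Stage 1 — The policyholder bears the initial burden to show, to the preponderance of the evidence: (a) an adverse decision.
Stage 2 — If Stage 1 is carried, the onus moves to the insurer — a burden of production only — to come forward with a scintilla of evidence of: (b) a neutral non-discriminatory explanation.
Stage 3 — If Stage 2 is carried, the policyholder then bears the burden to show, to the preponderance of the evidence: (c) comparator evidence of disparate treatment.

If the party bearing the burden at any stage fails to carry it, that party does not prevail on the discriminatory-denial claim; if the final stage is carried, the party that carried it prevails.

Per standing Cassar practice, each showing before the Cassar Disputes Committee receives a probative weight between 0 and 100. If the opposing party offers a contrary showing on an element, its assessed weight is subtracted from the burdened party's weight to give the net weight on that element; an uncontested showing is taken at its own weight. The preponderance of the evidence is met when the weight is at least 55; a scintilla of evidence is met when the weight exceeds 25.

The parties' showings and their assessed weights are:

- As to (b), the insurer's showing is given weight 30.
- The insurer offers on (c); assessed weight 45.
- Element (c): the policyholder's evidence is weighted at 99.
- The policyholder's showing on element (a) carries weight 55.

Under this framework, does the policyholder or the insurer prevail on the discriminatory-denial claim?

Stage 1 — burden on policyholder; standard: the preponderance of the evidence (weight is at least 55).
    (a): 55 ≥ 55 [met]
  Stage 1 carried; the burden shifts to the insurer.
Stage 2 — burden on insurer; standard: a scintilla of evidence (weight exceeds 25).
    (b): 30 > 25 [met]
  Stage 2 is satisfied; the onus moves to the policyholder.
Stage 3 — burden on policyholder; standard: the preponderance of the evidence (weight is at least 55).
    (c): 99 − 45 = 54 < 55 [not met]
  Not every element is met, so the policyholder fails to carry Stage 3.
The insurer prevails.

insurer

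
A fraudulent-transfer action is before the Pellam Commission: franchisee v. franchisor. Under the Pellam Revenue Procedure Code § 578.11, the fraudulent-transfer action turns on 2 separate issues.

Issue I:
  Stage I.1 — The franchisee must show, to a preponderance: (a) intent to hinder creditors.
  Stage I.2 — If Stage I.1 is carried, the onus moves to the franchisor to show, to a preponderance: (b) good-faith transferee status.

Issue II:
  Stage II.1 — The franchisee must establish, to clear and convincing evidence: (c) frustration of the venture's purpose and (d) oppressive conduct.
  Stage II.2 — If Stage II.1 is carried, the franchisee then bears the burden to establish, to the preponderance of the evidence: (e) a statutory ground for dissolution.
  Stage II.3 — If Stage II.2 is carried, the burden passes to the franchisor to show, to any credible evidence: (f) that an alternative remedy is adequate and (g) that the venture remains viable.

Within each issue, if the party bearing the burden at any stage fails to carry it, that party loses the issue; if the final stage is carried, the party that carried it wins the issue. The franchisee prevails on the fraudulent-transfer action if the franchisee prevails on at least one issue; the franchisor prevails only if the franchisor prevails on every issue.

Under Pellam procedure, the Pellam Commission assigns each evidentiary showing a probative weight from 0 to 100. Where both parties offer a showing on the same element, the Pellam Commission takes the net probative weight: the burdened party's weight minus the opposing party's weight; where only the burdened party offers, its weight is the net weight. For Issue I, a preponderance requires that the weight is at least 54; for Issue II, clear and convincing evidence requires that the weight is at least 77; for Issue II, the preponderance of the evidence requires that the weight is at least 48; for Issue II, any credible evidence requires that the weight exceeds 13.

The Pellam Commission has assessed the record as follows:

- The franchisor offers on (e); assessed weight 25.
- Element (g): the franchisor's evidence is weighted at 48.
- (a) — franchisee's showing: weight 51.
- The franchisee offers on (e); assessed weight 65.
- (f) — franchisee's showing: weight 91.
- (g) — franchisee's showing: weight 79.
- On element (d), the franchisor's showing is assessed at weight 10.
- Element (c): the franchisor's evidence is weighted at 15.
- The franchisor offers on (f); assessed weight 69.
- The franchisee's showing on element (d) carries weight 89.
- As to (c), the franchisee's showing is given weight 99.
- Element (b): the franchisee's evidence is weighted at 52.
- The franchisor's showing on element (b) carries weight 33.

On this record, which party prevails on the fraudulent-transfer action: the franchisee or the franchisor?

franchisor

— Issue I —
Stage I.1 — burden on franchisee; standard: a preponderance (weight is at least 54).
    (a): 51 < 54 [not met]
  Not every element is met, so the franchisee fails to carry Stage I.1.
The analysis ends at Stage I.1; the franchisor prevails on this issue.
— Issue II —
Stage II.1 — burden on franchisee; standard: clear and convincing evidence (weight is at least 77).
    (c): 99 − 15 = 84 ≥ 77 [met]
    (d): 89 − 10 = 79 ≥ 77 [met]
  Stage II.1 is satisfied; the franchisee continues to bear the burden.
Stage II.2 — burden on franchisee; standard: the preponderance of the evidence (weight is at least 48).
    (e): 65 − 25 = 40 < 48 [not met]
  Not every element is met, so the franchisee fails to carry Stage II.2.
So the franchisor prevails on this issue.
Per-issue: Issue I → franchisor; Issue II → franchisor. The franchisee must prevail on at least one issue; overall, the franchisor prevails.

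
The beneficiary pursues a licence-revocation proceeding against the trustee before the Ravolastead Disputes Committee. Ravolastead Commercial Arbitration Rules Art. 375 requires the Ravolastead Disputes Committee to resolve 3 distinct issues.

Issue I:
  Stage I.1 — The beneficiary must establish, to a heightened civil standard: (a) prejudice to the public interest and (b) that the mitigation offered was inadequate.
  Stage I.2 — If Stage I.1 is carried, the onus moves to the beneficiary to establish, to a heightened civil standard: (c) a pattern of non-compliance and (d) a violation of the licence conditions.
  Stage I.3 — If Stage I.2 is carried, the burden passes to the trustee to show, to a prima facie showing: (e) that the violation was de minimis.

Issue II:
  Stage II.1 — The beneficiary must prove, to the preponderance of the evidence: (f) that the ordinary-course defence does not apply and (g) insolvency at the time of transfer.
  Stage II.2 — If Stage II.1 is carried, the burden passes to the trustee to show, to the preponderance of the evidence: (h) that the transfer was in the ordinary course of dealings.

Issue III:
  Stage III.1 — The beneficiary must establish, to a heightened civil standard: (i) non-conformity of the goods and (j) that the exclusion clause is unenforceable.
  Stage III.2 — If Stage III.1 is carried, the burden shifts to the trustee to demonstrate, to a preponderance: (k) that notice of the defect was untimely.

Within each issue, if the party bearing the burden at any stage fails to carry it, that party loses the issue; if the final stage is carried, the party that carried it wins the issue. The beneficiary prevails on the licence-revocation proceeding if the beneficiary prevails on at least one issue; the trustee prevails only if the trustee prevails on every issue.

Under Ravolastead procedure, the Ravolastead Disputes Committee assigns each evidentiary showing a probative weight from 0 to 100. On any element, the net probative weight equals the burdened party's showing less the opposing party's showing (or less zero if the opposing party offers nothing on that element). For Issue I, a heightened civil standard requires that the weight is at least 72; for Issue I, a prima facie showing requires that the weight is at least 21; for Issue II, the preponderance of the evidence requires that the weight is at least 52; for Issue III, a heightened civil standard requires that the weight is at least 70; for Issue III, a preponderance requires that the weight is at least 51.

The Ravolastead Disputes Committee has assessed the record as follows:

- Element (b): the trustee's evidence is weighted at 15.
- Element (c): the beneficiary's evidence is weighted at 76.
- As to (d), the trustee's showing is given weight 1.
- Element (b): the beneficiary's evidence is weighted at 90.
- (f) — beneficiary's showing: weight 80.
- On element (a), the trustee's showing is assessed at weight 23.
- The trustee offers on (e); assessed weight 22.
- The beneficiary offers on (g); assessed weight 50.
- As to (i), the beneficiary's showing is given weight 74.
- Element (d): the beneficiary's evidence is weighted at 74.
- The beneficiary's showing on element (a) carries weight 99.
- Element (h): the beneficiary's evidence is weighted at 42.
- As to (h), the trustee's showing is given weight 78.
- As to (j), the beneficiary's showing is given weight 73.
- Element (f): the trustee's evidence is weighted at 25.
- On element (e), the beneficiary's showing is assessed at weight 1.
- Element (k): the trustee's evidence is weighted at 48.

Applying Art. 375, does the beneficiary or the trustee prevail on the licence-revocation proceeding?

— Issue I —
Stage I.1 (beneficiary, a heightened civil standard, weight is at least 72): (a) net 99−23=76 ≥ 72 — meets; (b) net 90−15=75 ≥ 72 — meets.
  Stage I.1 is satisfied; the beneficiary continues to bear the burden.
Stage I.2 (beneficiary, a heightened civil standard, weight is at least 72): (c) 76 ≥ 72 — meets; (d) net 74−1=73 ≥ 72 — meets.
  All elements met. The burden passes to the trustee.
Stage I.3 (trustee, a prima facie showing, weight is at least 21): (e) net 22−1=21 ≥ 21 — meets.
  The trustee carries the last stage.
Every stage carried; the trustee prevails on this issue.
— Issue II —
At Stage II.1 the beneficiary must meet the preponderance of the evidence (weight is at least 52): on (f) the weight is 80 less the opposing 25 gives net 55, ≥ 52, so (f) meets the standard; on (g) the weight is 50, which does not reach 52, so (g) does not meet the standard.
  Stage II.1 not carried; the beneficiary fails its burden.
The analysis ends at Stage II.1; the trustee prevails on this issue.
— Issue III —
Stage III.1 (beneficiary, a heightened civil standard, weight is at least 70): (i) 74 ≥ 70 — meets; (j) 73 ≥ 70 — meets.
  Stage III.1 carried; the burden shifts to the trustee.
Stage III.2 (trustee, a preponderance, weight is at least 51): (k) 48 < 51 — fails.
  The trustee does not carry Stage III.2.
So the beneficiary prevails on this issue.
Per-issue: Issue I → trustee; Issue II → trustee; Issue III → beneficiary. The beneficiary must prevail on at least one issue; overall, the beneficiary prevails.

beneficiary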